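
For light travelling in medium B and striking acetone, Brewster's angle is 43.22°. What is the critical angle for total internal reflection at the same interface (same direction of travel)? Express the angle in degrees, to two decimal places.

From Brewster, n₂/n₁ = tan θ_B = tan 43.22° = 0.9397.
Then sin θ_c = n₂/n₁ = 0.9397, so θ_c = arcsin 0.9397 = 70.00°.

θ_c ≈ 70.00°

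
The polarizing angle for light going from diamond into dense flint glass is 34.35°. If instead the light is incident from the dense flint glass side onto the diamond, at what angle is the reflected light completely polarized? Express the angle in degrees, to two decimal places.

Reversing the direction swaps n₁ and n₂, so tan θ_B' = 1/tan θ_B and θ_B' = 90° − θ_B.
Hence θ_B' = 90° − 34.35° = 55.65°.

θ_B' ≈ 55.65°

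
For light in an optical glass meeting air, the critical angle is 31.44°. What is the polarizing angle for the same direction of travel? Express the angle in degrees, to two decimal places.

θ_B ≈ 27.55°

sin θ_c = n₂/n₁, so n₂/n₁ = sin 31.44° = 0.5216.
Brewster: tan θ_B = n₂/n₁ = 0.5216.
θ_B = arctan(0.5216) = 27.55°.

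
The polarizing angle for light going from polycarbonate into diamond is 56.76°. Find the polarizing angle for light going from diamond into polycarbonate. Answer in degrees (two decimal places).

tan θ_B' = n₁/n₂ = 1/tan θ_B, so θ_B' = 90° − θ_B.
θ_B' = 90° − 56.76° = 33.24°.

θ_B' ≈ 33.24°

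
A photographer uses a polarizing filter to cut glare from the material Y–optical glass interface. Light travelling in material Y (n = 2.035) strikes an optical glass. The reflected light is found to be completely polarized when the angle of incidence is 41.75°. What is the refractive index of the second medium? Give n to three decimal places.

At the polarizing angle, tan θ_B = n₂/n₁ with n₁ on the incident side (material Y) and n₂ on the transmitted side (an optical glass).
n₂ = n₁ tan θ_B = 2.035 × tan 41.75° = 1.816.

n ≈ 1.816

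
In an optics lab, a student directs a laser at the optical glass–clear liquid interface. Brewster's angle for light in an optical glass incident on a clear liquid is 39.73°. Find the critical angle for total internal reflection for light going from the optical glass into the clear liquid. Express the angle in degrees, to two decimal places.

θ_c ≈ 56.21°

From Brewster, n₂/n₁ = tan θ_B = tan 39.73° = 0.8311.
Then sin θ_c = n₂/n₁ = 0.8311, so θ_c = arcsin 0.8311 = 56.21°.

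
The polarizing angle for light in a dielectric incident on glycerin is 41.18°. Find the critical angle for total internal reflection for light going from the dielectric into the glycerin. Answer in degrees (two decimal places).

θ_c ≈ 61.02°

n₂/n₁ = tan 41.18° = 0.8748; the critical angle satisfies sin θ_c = n₂/n₁.
θ_c = arcsin(0.8748) = 61.02°.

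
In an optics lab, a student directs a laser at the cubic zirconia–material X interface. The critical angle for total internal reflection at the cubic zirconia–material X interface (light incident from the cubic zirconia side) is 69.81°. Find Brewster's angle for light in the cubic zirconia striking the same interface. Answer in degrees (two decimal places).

sin θ_c = n₂/n₁, so n₂/n₁ = sin 69.81° = 0.9386.
Brewster: tan θ_B = n₂/n₁ = 0.9386.
θ_B = arctan(0.9386) = 43.18°.

θ_B ≈ 43.18°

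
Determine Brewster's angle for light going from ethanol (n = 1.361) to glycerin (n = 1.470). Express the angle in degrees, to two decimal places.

Brewster's condition: tan θ_B = n₂/n₁ = 1.470/1.361 = 1.0801. Taking the arctangent, θ_B = 47.20°.

θ_B ≈ 47.20°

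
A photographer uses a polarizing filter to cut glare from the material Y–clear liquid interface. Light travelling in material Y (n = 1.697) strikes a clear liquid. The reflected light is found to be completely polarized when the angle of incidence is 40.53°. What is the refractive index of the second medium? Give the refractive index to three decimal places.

n ≈ 1.451

Brewster's law: tan θ_B = n₂/n₁ (light incident in material Y, refracted into a clear liquid).
n₂ = n₁ tan θ_B = 1.697 × tan 40.53° = 1.451.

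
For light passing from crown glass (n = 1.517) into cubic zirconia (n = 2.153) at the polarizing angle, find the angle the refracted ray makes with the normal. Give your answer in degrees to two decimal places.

First find Brewster's angle: tan θ_B = 2.153/1.517 = 1.4192, giving θ_B = 54.83°.
At Brewster's angle the reflected and refracted rays are perpendicular, so θ_t = 90° − θ_B = 90° − 54.83° = 35.17°.

θ_t ≈ 35.17°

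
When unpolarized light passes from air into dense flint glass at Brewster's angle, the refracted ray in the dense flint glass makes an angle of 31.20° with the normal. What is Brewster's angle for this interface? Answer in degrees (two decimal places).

θ_B ≈ 58.80°

At Brewster's angle the reflected and refracted rays are perpendicular, so θ_B + θ_t = 90°.
θ_B = 90° − 31.20° = 58.80°.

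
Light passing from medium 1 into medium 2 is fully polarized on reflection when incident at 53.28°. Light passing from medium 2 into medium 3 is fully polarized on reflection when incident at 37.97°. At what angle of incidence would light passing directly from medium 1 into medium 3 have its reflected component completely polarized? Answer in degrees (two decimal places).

Each Brewster angle gives a ratio: n₂/n₁ = tan 53.28° = 1.3406, n₃/n₂ = tan 37.97° = 0.7804.
So n₃/n₁ = (n₂/n₁)(n₃/n₂) = 1.3406 × 0.7804 = 1.0463.
θ_B(1→3) = arctan(1.0463) = 46.30°.

θ_B ≈ 46.30°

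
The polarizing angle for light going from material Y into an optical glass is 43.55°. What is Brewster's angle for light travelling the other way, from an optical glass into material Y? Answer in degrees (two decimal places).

tan θ_B' = n₁/n₂ = 1/tan θ_B, so θ_B' = 90° − θ_B.
θ_B' = 90° − 43.55° = 46.45°.

θ_B' ≈ 46.45°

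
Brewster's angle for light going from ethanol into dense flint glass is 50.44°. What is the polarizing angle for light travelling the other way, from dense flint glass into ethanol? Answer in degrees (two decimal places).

Reversing the direction swaps n₁ and n₂, so tan θ_B' = 1/tan θ_B and θ_B' = 90° − θ_B.
Hence θ_B' = 90° − 50.44° = 39.56°.

θ_B' ≈ 39.56°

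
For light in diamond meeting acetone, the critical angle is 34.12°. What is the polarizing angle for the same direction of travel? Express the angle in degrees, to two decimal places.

sin θ_c = n₂/n₁, so n₂/n₁ = sin 34.12° = 0.5609.
Brewster: tan θ_B = n₂/n₁ = 0.5609.
θ_B = arctan(0.5609) = 29.29°.

θ_B ≈ 29.29°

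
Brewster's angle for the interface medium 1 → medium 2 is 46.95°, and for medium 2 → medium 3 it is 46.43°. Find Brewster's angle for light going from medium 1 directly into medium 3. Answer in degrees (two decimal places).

θ_B ≈ 48.37°

Each Brewster angle gives a ratio: n₂/n₁ = tan 46.95° = 1.0705, n₃/n₂ = tan 46.43° = 1.0512.
n₃/n₁ = 1.1253. Then tan θ_B(1→3) = n₃/n₁, so θ_B(1→3) = arctan(1.1253) = 48.37°.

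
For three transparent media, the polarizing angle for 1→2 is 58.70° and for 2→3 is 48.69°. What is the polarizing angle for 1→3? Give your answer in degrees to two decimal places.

θ_B ≈ 61.88°

tan θ_B(1→2) = n₂/n₁ = tan 58.70° = 1.6447.
tan θ_B(2→3) = n₃/n₂ = tan 48.69° = 1.1379.
n₃/n₁ = 1.8715. Then tan θ_B(1→3) = n₃/n₁, so θ_B(1→3) = arctan(1.8715) = 61.88°.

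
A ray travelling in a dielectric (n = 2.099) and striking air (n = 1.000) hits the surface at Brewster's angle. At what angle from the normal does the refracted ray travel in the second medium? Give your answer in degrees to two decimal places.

θ_t ≈ 64.53°

First find Brewster's angle: tan θ_B = 1.000/2.099 = 0.4764, giving θ_B = 25.47°.
At Brewster's angle the reflected and refracted rays are perpendicular, so θ_t = 90° − θ_B = 90° − 25.47° = 64.53°.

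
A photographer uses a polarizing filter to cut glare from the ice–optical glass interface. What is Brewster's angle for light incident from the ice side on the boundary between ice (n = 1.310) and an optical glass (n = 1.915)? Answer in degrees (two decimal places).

θ_B ≈ 55.63°

The reflected p-component vanishes when tan θ_B = n₂/n₁.
Here n₂/n₁ = 1.915/1.310 = 1.4618, and Brewster's law gives tan θ_B = n₂/n₁.
So θ_B = arctan 1.4618 = 55.63°.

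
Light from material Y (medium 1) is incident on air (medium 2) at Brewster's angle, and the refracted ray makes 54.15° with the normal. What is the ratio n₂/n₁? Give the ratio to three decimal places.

At Brewster incidence θ_B = 90° − θ_t = 90° − 54.15° = 35.85°.
Then n₂/n₁ = tan θ_B = tan 35.85° = 0.723.

n₂/n₁ ≈ 0.723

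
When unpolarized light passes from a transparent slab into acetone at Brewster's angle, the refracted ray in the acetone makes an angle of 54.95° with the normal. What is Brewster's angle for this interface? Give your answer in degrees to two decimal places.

θ_B ≈ 35.05°

At Brewster's angle the reflected and refracted rays are perpendicular, so θ_B + θ_t = 90°.
θ_B = 90° − 54.95° = 35.05°.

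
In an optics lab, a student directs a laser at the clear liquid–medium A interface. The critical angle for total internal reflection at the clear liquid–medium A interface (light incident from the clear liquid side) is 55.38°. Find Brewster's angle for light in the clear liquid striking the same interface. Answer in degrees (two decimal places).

θ_B ≈ 39.45°

At the critical angle sin θ_c = n₂/n₁, giving n₂/n₁ = sin 55.38° = 0.8229.
Then tan θ_B = n₂/n₁ = 0.8229, so θ_B = arctan 0.8229 = 39.45°.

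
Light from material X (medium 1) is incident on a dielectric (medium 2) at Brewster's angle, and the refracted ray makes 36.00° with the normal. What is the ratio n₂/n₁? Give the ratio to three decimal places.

n₂/n₁ ≈ 1.376

At Brewster incidence θ_B = 90° − θ_t = 90° − 36.00° = 54.00°.
tan θ_B = n₂/n₁, so n₂/n₁ = tan 54.00° = 1.376.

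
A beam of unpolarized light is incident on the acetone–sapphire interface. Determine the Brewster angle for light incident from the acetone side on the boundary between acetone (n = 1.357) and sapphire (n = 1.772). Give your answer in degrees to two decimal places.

θ_B ≈ 52.56°

Brewster's condition: tan θ_B = n₂/n₁ = 1.772/1.357 = 1.3058.
θ_B = arctan(1.3058) = 52.56°.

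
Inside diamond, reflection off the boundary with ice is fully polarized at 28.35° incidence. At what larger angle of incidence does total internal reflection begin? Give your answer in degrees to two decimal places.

θ_c ≈ 32.65°

tan θ_B = n₂/n₁ = tan 28.35° = 0.5396.
Total internal reflection: sin θ_c = n₂/n₁ = 0.5396.
θ_c = arcsin(0.5396) = 32.65°.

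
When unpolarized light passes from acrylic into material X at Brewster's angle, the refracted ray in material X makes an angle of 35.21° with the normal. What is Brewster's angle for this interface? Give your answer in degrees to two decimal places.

Brewster's condition makes the reflected and refracted beams perpendicular: θ_B + θ_t = 90°.
So θ_B = 90° − θ_t = 90° − 35.21° = 54.79°.

θ_B ≈ 54.79°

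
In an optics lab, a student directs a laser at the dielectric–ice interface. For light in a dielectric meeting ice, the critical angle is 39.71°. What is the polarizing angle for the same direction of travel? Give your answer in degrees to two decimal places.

θ_B ≈ 32.57°

sin θ_c = n₂/n₁, so n₂/n₁ = sin 39.71° = 0.6389.
Brewster: tan θ_B = n₂/n₁ = 0.6389.
θ_B = arctan(0.6389) = 32.57°.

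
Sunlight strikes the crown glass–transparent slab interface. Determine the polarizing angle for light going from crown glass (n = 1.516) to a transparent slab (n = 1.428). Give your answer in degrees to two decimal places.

θ_B ≈ 43.29°

At Brewster's angle the reflected and refracted rays are perpendicular, which with Snell's law gives tan θ_B = n₂/n₁.
Brewster's condition: tan θ_B = n₂/n₁ = 1.428/1.516 = 0.9420.
So θ_B = arctan 0.9420 = 43.29°.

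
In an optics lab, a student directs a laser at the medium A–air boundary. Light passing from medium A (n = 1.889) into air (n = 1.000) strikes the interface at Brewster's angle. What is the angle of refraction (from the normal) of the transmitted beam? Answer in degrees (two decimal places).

θ_t ≈ 62.10°

θ_B = arctan(n₂/n₁) = arctan(1.000/1.889) = 27.90°.
Since θ_B + θ_t = 90° at Brewster incidence, θ_t = 90° − 27.90° = 62.10°.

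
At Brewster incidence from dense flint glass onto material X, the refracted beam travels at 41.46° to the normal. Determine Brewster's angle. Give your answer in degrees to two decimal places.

θ_B ≈ 48.54°

At Brewster's angle the reflected and refracted rays are perpendicular, so θ_B + θ_t = 90°.
So θ_B = 90° − θ_t = 90° − 41.46° = 48.54°.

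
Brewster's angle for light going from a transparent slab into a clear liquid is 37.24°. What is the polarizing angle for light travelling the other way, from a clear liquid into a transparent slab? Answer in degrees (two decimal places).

Reversing the direction swaps n₁ and n₂, so tan θ_B' = 1/tan θ_B and θ_B' = 90° − θ_B.
Hence θ_B' = 90° − 37.24° = 52.76°.

θ_B' ≈ 52.76°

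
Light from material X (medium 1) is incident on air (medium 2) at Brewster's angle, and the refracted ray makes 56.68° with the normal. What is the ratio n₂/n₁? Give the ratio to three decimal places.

θ_B + θ_t = 90°, so θ_B = 90° − 56.68° = 33.32°.
Then n₂/n₁ = tan θ_B = tan 33.32° = 0.657.

n₂/n₁ ≈ 0.657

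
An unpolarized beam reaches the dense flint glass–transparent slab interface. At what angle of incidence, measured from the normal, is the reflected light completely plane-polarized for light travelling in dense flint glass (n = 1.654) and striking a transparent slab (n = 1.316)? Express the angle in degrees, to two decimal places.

θ_B ≈ 38.51°

The reflected p-component vanishes when tan θ_B = n₂/n₁.
tan θ_B = n₂/n₁ = 1.316/1.654 = 0.7956.
θ_B = arctan(0.7956) = 38.51°.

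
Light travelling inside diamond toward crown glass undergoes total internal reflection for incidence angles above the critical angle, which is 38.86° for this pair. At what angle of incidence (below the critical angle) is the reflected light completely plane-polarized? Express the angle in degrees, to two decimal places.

θ_B ≈ 32.10°

n₂/n₁ = sin θ_c = sin 38.86° = 0.6274.
tan θ_B equals the same ratio, so θ_B = arctan(0.6274) = 32.10°.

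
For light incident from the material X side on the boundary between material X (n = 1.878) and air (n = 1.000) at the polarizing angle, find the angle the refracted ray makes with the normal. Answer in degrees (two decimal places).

tan θ_B = n₂/n₁ = 1.000/1.878 = 0.5325, so θ_B = 28.03°.
Since θ_B + θ_t = 90° at Brewster incidence, θ_t = 90° − 28.03° = 61.97°.

θ_t ≈ 61.97°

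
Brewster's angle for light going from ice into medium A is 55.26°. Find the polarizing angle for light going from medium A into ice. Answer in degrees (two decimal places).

Reversing the direction swaps n₁ and n₂, so tan θ_B' = 1/tan θ_B and θ_B' = 90° − θ_B.
Hence θ_B' = 90° − 55.26° = 34.74°.

θ_B' ≈ 34.74°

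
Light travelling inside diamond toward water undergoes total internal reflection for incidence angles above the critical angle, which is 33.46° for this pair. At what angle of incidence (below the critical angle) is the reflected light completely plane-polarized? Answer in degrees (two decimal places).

At the critical angle sin θ_c = n₂/n₁, giving n₂/n₁ = sin 33.46° = 0.5514.
Then tan θ_B = n₂/n₁ = 0.5514, so θ_B = arctan 0.5514 = 28.87°.

θ_B ≈ 28.87°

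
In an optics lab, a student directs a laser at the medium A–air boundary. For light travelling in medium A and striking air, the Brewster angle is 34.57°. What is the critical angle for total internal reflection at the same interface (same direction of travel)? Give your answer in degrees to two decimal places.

n₂/n₁ = tan 34.57° = 0.6891; the critical angle satisfies sin θ_c = n₂/n₁.
θ_c = arcsin(0.6891) = 43.56°.

θ_c ≈ 43.56°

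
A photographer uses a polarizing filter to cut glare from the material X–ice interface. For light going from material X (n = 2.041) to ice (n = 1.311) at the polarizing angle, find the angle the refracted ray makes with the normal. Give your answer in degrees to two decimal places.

θ_t ≈ 57.29°

First find Brewster's angle: tan θ_B = 1.311/2.041 = 0.6423, giving θ_B = 32.71°.
At Brewster's angle the reflected and refracted rays are perpendicular, so θ_t = 90° − θ_B = 90° − 32.71° = 57.29°.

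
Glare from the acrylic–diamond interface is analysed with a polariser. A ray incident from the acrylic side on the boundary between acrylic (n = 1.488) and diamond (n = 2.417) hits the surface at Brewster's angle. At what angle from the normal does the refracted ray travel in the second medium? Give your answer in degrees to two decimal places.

θ_t ≈ 31.62°

θ_B = arctan(n₂/n₁) = arctan(2.417/1.488) = 58.38°.
At Brewster's angle the reflected and refracted rays are perpendicular, so θ_t = 90° − θ_B = 90° − 58.38° = 31.62°.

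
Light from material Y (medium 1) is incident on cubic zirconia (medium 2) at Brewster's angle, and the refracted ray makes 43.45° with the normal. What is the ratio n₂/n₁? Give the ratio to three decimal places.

n₂/n₁ ≈ 1.056

θ_B + θ_t = 90°, so θ_B = 90° − 43.45° = 46.55°.
tan θ_B = n₂/n₁, so n₂/n₁ = tan 46.55° = 1.056.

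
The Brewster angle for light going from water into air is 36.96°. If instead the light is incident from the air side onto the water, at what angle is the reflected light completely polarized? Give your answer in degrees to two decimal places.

tan θ_B' = n₁/n₂ = 1/tan θ_B, so θ_B' = 90° − θ_B.
θ_B' = 90° − 36.96° = 53.04°.

θ_B' ≈ 53.04°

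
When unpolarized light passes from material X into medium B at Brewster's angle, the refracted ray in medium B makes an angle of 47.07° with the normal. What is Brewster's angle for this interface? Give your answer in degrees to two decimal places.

Brewster's condition makes the reflected and refracted beams perpendicular: θ_B + θ_t = 90°.
θ_B = 90° − 47.07° = 42.93°.

θ_B ≈ 42.93°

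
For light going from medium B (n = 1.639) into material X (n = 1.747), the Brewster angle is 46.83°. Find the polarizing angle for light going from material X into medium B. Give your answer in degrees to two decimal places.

The two Brewster angles are complementary: θ_B' = 90° − θ_B = 90° − 46.83° = 43.17°.

θ_B' ≈ 43.17°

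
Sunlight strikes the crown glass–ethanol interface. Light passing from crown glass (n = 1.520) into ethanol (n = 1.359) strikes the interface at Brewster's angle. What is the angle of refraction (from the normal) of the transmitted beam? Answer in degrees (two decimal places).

First find Brewster's angle: tan θ_B = 1.359/1.520 = 0.8941, giving θ_B = 41.80°.
At Brewster's angle the reflected and refracted rays are perpendicular, so θ_t = 90° − θ_B = 90° − 41.80° = 48.20°.

θ_t ≈ 48.20°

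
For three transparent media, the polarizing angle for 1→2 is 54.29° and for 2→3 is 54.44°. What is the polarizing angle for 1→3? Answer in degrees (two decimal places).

θ_B ≈ 62.80°

Each Brewster angle gives a ratio: n₂/n₁ = tan 54.29° = 1.3911, n₃/n₂ = tan 54.44° = 1.3988.
n₃/n₁ = 1.9460. Then tan θ_B(1→3) = n₃/n₁, so θ_B(1→3) = arctan(1.9460) = 62.80°.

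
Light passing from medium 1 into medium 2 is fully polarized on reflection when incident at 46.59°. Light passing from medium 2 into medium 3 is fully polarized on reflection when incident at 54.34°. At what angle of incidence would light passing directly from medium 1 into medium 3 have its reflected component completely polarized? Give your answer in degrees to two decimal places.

θ_B ≈ 55.83°

Each Brewster angle gives a ratio: n₂/n₁ = tan 46.59° = 1.0571, n₃/n₂ = tan 54.34° = 1.3937.
n₃/n₁ = 1.4733. Then tan θ_B(1→3) = n₃/n₁, so θ_B(1→3) = arctan(1.4733) = 55.83°.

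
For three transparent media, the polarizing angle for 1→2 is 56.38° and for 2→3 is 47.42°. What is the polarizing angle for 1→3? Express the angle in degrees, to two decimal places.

θ_B ≈ 58.58°

Each Brewster angle gives a ratio: n₂/n₁ = tan 56.38° = 1.5040, n₃/n₂ = tan 47.42° = 1.0883.
Multiplying, n₃/n₁ = 1.5040 × 1.0883 = 1.6367, and θ_B(1→3) = arctan 1.6367 = 58.58°.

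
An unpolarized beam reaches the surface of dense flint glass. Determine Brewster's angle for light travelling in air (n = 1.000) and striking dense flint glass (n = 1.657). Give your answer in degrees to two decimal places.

The reflected p-component vanishes when tan θ_B = n₂/n₁.
Brewster's condition: tan θ_B = n₂/n₁ = 1.657/1.000 = 1.6570. Taking the arctangent, θ_B = 58.89°.

θ_B ≈ 58.89°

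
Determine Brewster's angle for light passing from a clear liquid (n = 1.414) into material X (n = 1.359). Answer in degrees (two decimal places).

tan θ_B = n₂/n₁ = 1.359/1.414 = 0.9611. Taking the arctangent, θ_B = 43.86°.

θ_B ≈ 43.86°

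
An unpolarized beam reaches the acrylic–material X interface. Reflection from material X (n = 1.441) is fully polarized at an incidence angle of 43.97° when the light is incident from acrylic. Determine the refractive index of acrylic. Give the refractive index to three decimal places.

n ≈ 1.494

Full polarization of the reflected beam means tan θ_B = n₂/n₁, where n₁ is the incident medium (acrylic).
n₁ = n₂ / tan θ_B = 1.441 / tan 43.97° = 1.494.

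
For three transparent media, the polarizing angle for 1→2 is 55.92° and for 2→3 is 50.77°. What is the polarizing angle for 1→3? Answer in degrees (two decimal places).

n₂/n₁ = tan 55.92° = 1.4781 and n₃/n₂ = tan 50.77° = 1.2248.
Multiplying, n₃/n₁ = 1.4781 × 1.2248 = 1.8104, and θ_B(1→3) = arctan 1.8104 = 61.09°.

θ_B ≈ 61.09°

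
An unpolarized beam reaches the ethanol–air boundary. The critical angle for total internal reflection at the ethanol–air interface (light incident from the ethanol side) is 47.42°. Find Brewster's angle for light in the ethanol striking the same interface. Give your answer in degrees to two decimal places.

θ_B ≈ 36.37°

n₂/n₁ = sin θ_c = sin 47.42° = 0.7363.
tan θ_B equals the same ratio, so θ_B = arctan(0.7363) = 36.37°.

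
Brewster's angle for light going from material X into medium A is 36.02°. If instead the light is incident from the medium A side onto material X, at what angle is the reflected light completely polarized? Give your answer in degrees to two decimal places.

Reversing the direction swaps n₁ and n₂, so tan θ_B' = 1/tan θ_B and θ_B' = 90° − θ_B.
Hence θ_B' = 90° − 36.02° = 53.98°.

θ_B' ≈ 53.98°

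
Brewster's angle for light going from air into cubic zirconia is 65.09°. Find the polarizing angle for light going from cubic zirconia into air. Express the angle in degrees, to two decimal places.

tan θ_B' = n₁/n₂ = 1/tan θ_B, so θ_B' = 90° − θ_B.
θ_B' = 90° − 65.09° = 24.91°.

θ_B' ≈ 24.91°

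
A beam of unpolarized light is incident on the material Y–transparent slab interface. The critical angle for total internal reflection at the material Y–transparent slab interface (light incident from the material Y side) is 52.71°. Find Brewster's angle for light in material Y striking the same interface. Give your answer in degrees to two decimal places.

θ_B ≈ 38.51°

n₂/n₁ = sin θ_c = sin 52.71° = 0.7956.
tan θ_B equals the same ratio, so θ_B = arctan(0.7956) = 38.51°.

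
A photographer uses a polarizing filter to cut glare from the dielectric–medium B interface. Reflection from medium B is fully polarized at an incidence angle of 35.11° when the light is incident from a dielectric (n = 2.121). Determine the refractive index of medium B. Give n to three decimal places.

n ≈ 1.491

Brewster's law: tan θ_B = n₂/n₁ (light incident in a dielectric, refracted into medium B).
n₂ = n₁ tan θ_B = 2.121 × tan 35.11° = 1.491.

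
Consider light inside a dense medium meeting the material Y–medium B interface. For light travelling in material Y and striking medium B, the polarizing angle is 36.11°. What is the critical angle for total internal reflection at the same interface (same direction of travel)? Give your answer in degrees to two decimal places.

θ_c ≈ 46.84°

tan θ_B = n₂/n₁ = tan 36.11° = 0.7295.
Total internal reflection: sin θ_c = n₂/n₁ = 0.7295.
θ_c = arcsin(0.7295) = 46.84°.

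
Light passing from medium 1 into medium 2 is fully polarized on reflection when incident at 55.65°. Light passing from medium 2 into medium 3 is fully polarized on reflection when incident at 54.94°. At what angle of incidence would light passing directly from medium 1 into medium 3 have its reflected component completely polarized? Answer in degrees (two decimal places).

Each Brewster angle gives a ratio: n₂/n₁ = tan 55.65° = 1.4632, n₃/n₂ = tan 54.94° = 1.4250.
Multiplying, n₃/n₁ = 1.4632 × 1.4250 = 2.0850, and θ_B(1→3) = arctan 2.0850 = 64.38°.

θ_B ≈ 64.38°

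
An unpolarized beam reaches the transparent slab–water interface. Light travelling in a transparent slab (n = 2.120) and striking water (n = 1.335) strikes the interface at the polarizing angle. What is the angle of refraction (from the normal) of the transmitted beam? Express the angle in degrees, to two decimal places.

tan θ_B = n₂/n₁ = 1.335/2.120 = 0.6297, so θ_B = 32.20°.
The refracted ray is perpendicular to the reflected ray, so θ_t = 90° − θ_B = 57.80°.

θ_t ≈ 57.80°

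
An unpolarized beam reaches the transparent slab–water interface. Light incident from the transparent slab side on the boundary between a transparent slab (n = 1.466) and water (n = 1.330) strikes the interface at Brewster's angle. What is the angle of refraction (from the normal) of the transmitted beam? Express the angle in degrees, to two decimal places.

θ_B = arctan(n₂/n₁) = arctan(1.330/1.466) = 42.22°.
The refracted ray is perpendicular to the reflected ray, so θ_t = 90° − θ_B = 47.78°.

θ_t ≈ 47.78°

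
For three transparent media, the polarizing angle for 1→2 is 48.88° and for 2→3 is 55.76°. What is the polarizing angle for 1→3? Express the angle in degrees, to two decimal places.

n₂/n₁ = tan 48.88° = 1.1455 and n₃/n₂ = tan 55.76° = 1.4692.
So n₃/n₁ = (n₂/n₁)(n₃/n₂) = 1.1455 × 1.4692 = 1.6830.
θ_B(1→3) = arctan(1.6830) = 59.28°.

θ_B ≈ 59.28°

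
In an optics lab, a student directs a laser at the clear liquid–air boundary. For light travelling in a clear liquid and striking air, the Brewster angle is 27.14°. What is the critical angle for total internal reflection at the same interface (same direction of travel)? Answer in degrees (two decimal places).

θ_c ≈ 30.84°

From Brewster, n₂/n₁ = tan θ_B = tan 27.14° = 0.5126.
Then sin θ_c = n₂/n₁ = 0.5126, so θ_c = arcsin 0.5126 = 30.84°.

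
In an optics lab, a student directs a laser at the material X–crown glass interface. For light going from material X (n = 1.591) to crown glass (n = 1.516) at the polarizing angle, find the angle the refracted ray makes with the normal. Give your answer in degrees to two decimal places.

θ_B = arctan(n₂/n₁) = arctan(1.516/1.591) = 43.62°.
The refracted ray is perpendicular to the reflected ray, so θ_t = 90° − θ_B = 46.38°.

θ_t ≈ 46.38°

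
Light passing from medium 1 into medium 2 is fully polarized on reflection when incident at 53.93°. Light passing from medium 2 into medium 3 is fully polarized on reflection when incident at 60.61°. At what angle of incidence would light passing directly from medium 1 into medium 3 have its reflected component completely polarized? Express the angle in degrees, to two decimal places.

θ_B ≈ 67.69°

tan θ_B(1→2) = n₂/n₁ = tan 53.93° = 1.3729.
tan θ_B(2→3) = n₃/n₂ = tan 60.61° = 1.7754.
n₃/n₁ = 2.4374. Then tan θ_B(1→3) = n₃/n₁, so θ_B(1→3) = arctan(2.4374) = 67.69°.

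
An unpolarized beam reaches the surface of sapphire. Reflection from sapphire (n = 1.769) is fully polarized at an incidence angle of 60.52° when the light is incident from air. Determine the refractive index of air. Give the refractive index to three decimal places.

At the Brewster angle, tan θ_B = n₂/n₁ with n₁ on the incident side (air) and n₂ on the transmitted side (sapphire).
n₁ = n₂ / tan θ_B = 1.769 / tan 60.52° = 1.000.

n ≈ 1.000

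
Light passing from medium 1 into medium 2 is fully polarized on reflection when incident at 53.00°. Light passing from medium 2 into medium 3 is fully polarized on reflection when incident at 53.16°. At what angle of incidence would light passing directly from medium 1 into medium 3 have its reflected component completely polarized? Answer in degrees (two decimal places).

θ_B ≈ 60.55°

tan θ_B(1→2) = n₂/n₁ = tan 53.00° = 1.3270.
tan θ_B(2→3) = n₃/n₂ = tan 53.16° = 1.3348.
Multiplying, n₃/n₁ = 1.3270 × 1.3348 = 1.7713, and θ_B(1→3) = arctan 1.7713 = 60.55°.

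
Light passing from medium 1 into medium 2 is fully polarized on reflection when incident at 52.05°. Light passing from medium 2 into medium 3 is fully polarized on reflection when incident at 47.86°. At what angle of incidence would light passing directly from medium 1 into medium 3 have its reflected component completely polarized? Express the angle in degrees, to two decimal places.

n₂/n₁ = tan 52.05° = 1.2822 and n₃/n₂ = tan 47.86° = 1.1052.
n₃/n₁ = 1.4171. Then tan θ_B(1→3) = n₃/n₁, so θ_B(1→3) = arctan(1.4171) = 54.79°.

θ_B ≈ 54.79°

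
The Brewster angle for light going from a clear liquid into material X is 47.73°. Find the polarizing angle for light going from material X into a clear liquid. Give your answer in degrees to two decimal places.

θ_B' ≈ 42.27°

Reversing the direction swaps n₁ and n₂, so tan θ_B' = 1/tan θ_B and θ_B' = 90° − θ_B.
Hence θ_B' = 90° − 47.73° = 42.27°.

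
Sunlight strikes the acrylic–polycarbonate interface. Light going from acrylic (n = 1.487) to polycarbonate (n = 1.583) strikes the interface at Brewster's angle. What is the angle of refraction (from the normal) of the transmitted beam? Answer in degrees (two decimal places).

θ_t ≈ 43.21°

tan θ_B = n₂/n₁ = 1.583/1.487 = 1.0646, so θ_B = 46.79°.
The refracted ray is perpendicular to the reflected ray, so θ_t = 90° − θ_B = 43.21°.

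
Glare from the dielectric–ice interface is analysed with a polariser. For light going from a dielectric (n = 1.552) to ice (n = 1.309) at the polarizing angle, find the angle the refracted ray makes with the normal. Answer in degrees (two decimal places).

tan θ_B = n₂/n₁ = 1.309/1.552 = 0.8434, so θ_B = 40.15°.
The refracted ray is perpendicular to the reflected ray, so θ_t = 90° − θ_B = 49.85°.

θ_t ≈ 49.85°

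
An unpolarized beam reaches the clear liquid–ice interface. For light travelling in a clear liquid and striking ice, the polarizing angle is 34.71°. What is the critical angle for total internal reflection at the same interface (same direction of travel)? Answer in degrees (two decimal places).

θ_c ≈ 43.84°

tan θ_B = n₂/n₁ = tan 34.71° = 0.6927.
Total internal reflection: sin θ_c = n₂/n₁ = 0.6927.
θ_c = arcsin(0.6927) = 43.84°.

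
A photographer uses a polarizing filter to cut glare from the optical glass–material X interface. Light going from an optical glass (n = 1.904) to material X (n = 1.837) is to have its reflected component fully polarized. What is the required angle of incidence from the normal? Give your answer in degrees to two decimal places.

tan θ_B = n₂/n₁ = 1.837/1.904 = 0.9648. Taking the arctangent, θ_B = 43.97°.

θ_B ≈ 43.97°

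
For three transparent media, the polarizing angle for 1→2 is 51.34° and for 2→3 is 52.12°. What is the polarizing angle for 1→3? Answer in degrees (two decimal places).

θ_B ≈ 58.10°

Each Brewster angle gives a ratio: n₂/n₁ = tan 51.34° = 1.2500, n₃/n₂ = tan 52.12° = 1.2855.
n₃/n₁ = 1.6068. Then tan θ_B(1→3) = n₃/n₁, so θ_B(1→3) = arctan(1.6068) = 58.10°.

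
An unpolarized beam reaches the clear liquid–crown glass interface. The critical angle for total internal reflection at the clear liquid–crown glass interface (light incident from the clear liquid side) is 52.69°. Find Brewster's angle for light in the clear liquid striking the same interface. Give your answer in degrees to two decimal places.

n₂/n₁ = sin θ_c = sin 52.69° = 0.7954.
tan θ_B equals the same ratio, so θ_B = arctan(0.7954) = 38.50°.

θ_B ≈ 38.50°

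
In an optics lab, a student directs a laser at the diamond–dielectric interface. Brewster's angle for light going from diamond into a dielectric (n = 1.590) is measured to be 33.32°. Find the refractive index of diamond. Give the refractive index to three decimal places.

Brewster's law: tan θ_B = n₂/n₁ (light incident in diamond, refracted into a dielectric).
n₁ = n₂ / tan θ_B = 1.590 / tan 33.32° = 2.419.

n ≈ 2.419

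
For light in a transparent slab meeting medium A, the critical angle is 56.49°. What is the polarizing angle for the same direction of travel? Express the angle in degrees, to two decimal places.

θ_B ≈ 39.82°

n₂/n₁ = sin θ_c = sin 56.49° = 0.8338.
tan θ_B equals the same ratio, so θ_B = arctan(0.8338) = 39.82°.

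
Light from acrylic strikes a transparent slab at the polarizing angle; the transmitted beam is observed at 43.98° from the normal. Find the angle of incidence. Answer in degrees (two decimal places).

Brewster's condition makes the reflected and refracted beams perpendicular: θ_B + θ_t = 90°.
θ_B = 90° − 43.98° = 46.02°.

θ_B ≈ 46.02°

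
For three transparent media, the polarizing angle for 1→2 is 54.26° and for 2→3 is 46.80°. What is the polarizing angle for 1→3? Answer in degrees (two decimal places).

θ_B ≈ 55.95°

tan θ_B(1→2) = n₂/n₁ = tan 54.26° = 1.3896.
tan θ_B(2→3) = n₃/n₂ = tan 46.80° = 1.0649.
So n₃/n₁ = (n₂/n₁)(n₃/n₂) = 1.3896 × 1.0649 = 1.4798.
θ_B(1→3) = arctan(1.4798) = 55.95°.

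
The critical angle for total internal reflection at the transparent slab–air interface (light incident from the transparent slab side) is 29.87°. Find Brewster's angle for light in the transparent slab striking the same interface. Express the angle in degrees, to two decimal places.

θ_B ≈ 26.47°

sin θ_c = n₂/n₁, so n₂/n₁ = sin 29.87° = 0.4980.
Brewster: tan θ_B = n₂/n₁ = 0.4980.
θ_B = arctan(0.4980) = 26.47°.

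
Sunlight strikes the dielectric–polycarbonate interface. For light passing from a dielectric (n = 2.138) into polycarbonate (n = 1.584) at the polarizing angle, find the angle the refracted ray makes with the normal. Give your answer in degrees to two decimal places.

θ_B = arctan(n₂/n₁) = arctan(1.584/2.138) = 36.53°.
At Brewster's angle the reflected and refracted rays are perpendicular, so θ_t = 90° − θ_B = 90° − 36.53° = 53.47°.

θ_t ≈ 53.47°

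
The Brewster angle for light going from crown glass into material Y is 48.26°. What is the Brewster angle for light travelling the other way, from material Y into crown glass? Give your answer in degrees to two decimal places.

The two Brewster angles are complementary: θ_B' = 90° − θ_B = 90° − 48.26° = 41.74°.

θ_B' ≈ 41.74°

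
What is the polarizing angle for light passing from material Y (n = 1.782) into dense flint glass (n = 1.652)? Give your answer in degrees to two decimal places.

Brewster's condition: tan θ_B = n₂/n₁ = 1.652/1.782 = 0.9270. Taking the arctangent, θ_B = 42.83°.

θ_B ≈ 42.83°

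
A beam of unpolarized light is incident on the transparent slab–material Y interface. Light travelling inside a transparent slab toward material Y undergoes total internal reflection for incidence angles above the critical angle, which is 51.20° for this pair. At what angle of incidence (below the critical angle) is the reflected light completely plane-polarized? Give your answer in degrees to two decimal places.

θ_B ≈ 37.93°

sin θ_c = n₂/n₁, so n₂/n₁ = sin 51.20° = 0.7793.
Brewster: tan θ_B = n₂/n₁ = 0.7793.
θ_B = arctan(0.7793) = 37.93°.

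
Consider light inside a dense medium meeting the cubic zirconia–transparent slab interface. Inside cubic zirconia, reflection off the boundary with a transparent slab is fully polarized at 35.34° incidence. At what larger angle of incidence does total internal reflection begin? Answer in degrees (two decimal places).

n₂/n₁ = tan 35.34° = 0.7091; the critical angle satisfies sin θ_c = n₂/n₁.
θ_c = arcsin(0.7091) = 45.16°.

θ_c ≈ 45.16°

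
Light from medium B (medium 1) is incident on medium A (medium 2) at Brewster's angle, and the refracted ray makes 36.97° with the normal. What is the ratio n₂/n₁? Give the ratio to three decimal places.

At Brewster incidence θ_B = 90° − θ_t = 90° − 36.97° = 53.03°.
Then n₂/n₁ = tan θ_B = tan 53.03° = 1.328.

n₂/n₁ ≈ 1.328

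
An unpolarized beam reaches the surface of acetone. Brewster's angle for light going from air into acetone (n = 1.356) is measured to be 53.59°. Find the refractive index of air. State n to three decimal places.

At Brewster's angle, tan θ_B = n₂/n₁ with n₁ on the incident side (air) and n₂ on the transmitted side (acetone).
n₁ = n₂ / tan θ_B = 1.356 / tan 53.59° = 1.000.

n ≈ 1.000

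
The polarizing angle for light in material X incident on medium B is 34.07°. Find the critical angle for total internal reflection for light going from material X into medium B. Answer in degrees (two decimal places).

From Brewster, n₂/n₁ = tan θ_B = tan 34.07° = 0.6763.
Then sin θ_c = n₂/n₁ = 0.6763, so θ_c = arcsin 0.6763 = 42.55°.

θ_c ≈ 42.55°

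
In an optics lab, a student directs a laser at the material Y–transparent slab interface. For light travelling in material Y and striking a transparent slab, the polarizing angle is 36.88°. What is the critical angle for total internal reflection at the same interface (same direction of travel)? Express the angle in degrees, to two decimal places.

n₂/n₁ = tan 36.88° = 0.7503; the critical angle satisfies sin θ_c = n₂/n₁.
θ_c = arcsin(0.7503) = 48.61°.

θ_c ≈ 48.61°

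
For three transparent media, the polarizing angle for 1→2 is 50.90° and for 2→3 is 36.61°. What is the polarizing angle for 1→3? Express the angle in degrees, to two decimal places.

tan θ_B(1→2) = n₂/n₁ = tan 50.90° = 1.2305.
tan θ_B(2→3) = n₃/n₂ = tan 36.61° = 0.7429.
So n₃/n₁ = (n₂/n₁)(n₃/n₂) = 1.2305 × 0.7429 = 0.9142.
θ_B(1→3) = arctan(0.9142) = 42.43°.

θ_B ≈ 42.43°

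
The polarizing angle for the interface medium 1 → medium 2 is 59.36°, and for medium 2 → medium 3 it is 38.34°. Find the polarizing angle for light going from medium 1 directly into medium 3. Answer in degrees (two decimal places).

n₂/n₁ = tan 59.36° = 1.6882 and n₃/n₂ = tan 38.34° = 0.7909.
So n₃/n₁ = (n₂/n₁)(n₃/n₂) = 1.6882 × 0.7909 = 1.3352.
θ_B(1→3) = arctan(1.3352) = 53.17°.

θ_B ≈ 53.17°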